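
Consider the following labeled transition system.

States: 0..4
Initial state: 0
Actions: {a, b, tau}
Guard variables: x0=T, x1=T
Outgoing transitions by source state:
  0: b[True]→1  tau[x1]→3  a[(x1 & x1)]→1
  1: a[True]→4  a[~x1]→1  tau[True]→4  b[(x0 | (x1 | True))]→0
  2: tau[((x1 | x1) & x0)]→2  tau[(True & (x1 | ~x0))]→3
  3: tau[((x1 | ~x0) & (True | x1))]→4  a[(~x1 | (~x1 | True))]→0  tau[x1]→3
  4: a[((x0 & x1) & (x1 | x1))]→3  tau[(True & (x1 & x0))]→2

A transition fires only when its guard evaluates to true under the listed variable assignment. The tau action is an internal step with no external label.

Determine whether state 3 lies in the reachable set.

Answer: REACHABLE

Trace:
Guard filter leaves 13 enabled edge(s).
depth 0: {0}
depth 1: {1,3}  now seen {0,1,3}
depth 2: {4}  now seen {0,1,3,4}
depth 3: {2}  now seen {0,1,2,3,4}
R = {0,1,2,3,4}
trace reaching 3: tau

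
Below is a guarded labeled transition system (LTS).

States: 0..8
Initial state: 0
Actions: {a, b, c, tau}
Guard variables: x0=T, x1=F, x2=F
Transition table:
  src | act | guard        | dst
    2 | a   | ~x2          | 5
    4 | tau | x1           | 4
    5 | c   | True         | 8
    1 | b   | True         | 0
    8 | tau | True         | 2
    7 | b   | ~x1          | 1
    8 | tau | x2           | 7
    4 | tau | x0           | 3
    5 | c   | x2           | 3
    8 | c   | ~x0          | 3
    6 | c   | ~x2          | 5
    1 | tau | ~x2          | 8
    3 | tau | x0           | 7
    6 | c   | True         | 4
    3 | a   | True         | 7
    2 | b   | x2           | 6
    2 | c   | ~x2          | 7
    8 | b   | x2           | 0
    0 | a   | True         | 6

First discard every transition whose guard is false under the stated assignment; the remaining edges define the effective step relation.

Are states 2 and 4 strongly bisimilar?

Compute ~ classes (split until stable):
  π0 = {{0,1,2,3,4,5,6,7,8}}
  π1 = {{0},{1},{2},{3},{4,8},{5,6},{7}}
  π2 = {{0},{1},{2},{3},{4},{5},{6},{7},{8}}
Fixed point at round 3; 9 class(es).
2∈{2}, 4∈{4}

Answer: NOT BISIMILAR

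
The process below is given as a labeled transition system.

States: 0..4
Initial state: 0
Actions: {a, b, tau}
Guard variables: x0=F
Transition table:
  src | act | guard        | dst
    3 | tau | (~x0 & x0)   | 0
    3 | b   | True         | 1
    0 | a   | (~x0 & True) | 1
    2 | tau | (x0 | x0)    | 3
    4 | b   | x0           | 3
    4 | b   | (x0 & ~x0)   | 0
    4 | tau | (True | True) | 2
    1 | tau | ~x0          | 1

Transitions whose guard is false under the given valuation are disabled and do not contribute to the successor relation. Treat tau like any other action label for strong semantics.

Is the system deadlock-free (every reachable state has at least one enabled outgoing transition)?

Reach set: {0,1}
  0: a→1  [1 out]
  1: tau→1  [1 out]

Answer: DEADLOCK-FREE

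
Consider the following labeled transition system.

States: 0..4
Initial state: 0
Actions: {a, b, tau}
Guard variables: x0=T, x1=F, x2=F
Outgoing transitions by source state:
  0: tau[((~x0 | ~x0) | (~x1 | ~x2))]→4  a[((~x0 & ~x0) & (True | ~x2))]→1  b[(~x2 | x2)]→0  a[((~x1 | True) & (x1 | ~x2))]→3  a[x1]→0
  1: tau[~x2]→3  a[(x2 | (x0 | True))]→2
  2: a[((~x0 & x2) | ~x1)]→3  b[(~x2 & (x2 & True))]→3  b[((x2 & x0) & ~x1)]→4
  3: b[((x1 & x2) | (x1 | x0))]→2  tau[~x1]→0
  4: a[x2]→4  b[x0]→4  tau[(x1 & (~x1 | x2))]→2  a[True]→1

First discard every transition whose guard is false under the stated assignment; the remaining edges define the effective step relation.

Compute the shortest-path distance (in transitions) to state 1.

Breadth-first toward 1:
  depth 0: {0}
  depth 1: {3,4}
  depth 2: {1,2}
first hit 1 at d=2 via tau·a

Answer: 2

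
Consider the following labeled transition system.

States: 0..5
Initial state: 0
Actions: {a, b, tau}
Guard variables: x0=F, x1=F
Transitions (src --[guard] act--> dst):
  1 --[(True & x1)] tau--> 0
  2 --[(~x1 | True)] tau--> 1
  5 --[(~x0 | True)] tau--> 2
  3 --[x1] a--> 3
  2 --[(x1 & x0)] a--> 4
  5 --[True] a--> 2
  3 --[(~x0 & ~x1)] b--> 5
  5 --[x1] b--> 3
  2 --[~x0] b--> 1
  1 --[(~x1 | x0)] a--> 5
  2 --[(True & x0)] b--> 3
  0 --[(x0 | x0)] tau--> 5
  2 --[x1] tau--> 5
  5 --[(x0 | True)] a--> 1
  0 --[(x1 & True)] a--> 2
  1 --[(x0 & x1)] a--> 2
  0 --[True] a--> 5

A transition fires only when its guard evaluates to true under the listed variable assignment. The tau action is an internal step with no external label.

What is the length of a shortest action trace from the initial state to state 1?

BFS to 1:
  L0 = {0}
  L1 = {5}
  L2 = {1,2}
first hit 1 at d=2 via a·a

Answer: 2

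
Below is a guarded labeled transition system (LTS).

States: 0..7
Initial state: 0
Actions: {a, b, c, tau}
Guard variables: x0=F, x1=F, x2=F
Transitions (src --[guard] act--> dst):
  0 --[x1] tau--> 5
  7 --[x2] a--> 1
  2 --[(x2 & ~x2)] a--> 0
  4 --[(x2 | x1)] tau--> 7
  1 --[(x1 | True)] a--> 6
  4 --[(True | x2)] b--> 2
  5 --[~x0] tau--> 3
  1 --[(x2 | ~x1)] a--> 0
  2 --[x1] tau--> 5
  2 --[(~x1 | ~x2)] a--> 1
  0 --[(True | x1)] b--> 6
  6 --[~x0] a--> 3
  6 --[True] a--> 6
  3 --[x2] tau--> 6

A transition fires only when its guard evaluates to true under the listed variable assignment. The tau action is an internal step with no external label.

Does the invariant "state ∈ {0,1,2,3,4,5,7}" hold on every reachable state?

Answer: INVARIANT VIOLATED at state 6

Analysis:
Allowed set {0,1,2,3,4,5,7}
Reach set: {0,3,6}
  0: ok
  3: ok
  6: VIOLATES
reach 6 via b — violates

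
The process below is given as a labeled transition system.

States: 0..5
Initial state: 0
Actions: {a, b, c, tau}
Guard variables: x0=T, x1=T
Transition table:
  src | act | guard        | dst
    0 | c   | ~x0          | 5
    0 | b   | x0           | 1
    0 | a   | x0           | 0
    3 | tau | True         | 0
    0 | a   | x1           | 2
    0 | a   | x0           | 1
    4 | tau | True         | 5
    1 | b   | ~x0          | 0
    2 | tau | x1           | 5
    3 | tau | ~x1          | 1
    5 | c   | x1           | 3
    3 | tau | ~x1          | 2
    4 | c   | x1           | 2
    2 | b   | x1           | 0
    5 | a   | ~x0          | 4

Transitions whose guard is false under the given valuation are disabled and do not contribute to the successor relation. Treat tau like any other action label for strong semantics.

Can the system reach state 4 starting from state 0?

Answer: UNREACHABLE

Analysis:
10 transition(s) survive guard evaluation.
Layer 0: {0}
Layer 1: {1,2}  now seen {0,1,2}
Layer 2: {5}  now seen {0,1,2,5}
Layer 3: {3}  now seen {0,1,2,3,5}
Reach set: {0,1,2,3,5}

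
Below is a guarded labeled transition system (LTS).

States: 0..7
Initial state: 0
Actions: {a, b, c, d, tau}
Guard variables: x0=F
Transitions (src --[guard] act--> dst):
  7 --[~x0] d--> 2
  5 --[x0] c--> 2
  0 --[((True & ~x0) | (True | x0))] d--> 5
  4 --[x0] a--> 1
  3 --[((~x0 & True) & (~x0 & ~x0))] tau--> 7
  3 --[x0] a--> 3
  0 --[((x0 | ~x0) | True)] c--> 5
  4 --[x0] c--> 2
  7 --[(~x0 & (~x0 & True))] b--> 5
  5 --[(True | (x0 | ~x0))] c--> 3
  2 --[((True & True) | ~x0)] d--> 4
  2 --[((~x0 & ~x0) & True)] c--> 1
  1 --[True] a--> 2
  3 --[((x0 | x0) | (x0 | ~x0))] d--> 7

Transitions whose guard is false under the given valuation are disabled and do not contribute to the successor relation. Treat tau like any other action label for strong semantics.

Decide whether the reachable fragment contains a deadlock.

R = {0,1,2,3,4,5,7}
  0: c→5  d→5  [2 out]
  1: a→2  [1 out]
  2: c→1  d→4  [2 out]
  3: d→7  tau→7  [2 out]
  4: ∅  [deadlock]
  5: c→3  [1 out]
  7: b→5  d→2  [2 out]
Path to 4: d·c·tau·d·d

Answer: DEADLOCK at state 4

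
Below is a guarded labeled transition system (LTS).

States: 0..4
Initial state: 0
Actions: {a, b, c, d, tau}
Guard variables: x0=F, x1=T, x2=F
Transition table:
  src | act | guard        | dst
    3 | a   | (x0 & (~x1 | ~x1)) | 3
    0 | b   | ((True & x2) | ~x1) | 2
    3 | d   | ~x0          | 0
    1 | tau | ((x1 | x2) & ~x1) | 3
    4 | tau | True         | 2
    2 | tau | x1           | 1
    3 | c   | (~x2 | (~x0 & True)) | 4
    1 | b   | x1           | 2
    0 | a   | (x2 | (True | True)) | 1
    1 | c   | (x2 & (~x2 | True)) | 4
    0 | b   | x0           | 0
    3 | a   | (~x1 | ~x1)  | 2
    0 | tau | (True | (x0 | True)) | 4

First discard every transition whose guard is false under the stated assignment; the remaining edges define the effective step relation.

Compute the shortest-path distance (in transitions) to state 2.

Breadth-first toward 2:
  L0 = {0}
  L1 = {1,4}
  L2 = {2}
first hit 2 at d=2 via a·b

Answer: 2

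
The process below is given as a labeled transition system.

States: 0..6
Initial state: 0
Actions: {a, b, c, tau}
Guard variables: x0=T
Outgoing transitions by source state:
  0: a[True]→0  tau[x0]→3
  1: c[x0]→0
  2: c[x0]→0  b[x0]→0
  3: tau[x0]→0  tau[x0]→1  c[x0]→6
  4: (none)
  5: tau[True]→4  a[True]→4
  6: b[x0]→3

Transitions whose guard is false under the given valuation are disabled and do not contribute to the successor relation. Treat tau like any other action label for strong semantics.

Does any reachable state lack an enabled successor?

Reachable = {0,1,3,6}
  0: a→0  tau→3  [2 out]
  1: c→0  [1 out]
  3: c→6  tau→0  tau→1  [3 out]
  6: b→3  [1 out]

Answer: DEADLOCK-FREE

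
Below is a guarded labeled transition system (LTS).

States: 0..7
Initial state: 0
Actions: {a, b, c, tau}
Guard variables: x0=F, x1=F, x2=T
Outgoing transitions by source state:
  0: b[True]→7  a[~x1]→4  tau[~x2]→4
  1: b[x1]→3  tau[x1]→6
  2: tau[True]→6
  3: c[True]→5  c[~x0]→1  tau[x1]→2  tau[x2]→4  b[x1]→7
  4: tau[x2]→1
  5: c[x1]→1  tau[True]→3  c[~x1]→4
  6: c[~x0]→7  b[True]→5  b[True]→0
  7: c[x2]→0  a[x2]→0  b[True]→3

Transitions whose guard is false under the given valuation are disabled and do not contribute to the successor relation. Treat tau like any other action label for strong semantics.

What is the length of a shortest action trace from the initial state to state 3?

Layered search for 3:
  Layer 0: {0}
  Layer 1: {4,7}
  Layer 2: {1,3}
first hit 3 at d=2 via b·b

Answer: 2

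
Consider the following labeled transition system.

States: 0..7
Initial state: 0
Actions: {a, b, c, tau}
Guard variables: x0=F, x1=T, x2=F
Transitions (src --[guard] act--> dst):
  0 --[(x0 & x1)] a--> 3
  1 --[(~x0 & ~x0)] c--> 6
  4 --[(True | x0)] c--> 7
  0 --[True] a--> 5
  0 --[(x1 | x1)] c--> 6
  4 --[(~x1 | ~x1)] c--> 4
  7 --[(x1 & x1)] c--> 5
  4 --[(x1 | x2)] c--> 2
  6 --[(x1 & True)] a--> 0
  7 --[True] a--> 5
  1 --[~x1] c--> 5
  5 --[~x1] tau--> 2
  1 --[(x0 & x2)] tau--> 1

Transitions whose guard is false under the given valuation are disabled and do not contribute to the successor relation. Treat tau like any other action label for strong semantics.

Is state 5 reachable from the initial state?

After dropping false guards: 8 live edges.
L0 = {0}
L1 = {5,6}  now seen {0,5,6}
Reach set: {0,5,6}
Path to 5: a

Answer: REACHABLE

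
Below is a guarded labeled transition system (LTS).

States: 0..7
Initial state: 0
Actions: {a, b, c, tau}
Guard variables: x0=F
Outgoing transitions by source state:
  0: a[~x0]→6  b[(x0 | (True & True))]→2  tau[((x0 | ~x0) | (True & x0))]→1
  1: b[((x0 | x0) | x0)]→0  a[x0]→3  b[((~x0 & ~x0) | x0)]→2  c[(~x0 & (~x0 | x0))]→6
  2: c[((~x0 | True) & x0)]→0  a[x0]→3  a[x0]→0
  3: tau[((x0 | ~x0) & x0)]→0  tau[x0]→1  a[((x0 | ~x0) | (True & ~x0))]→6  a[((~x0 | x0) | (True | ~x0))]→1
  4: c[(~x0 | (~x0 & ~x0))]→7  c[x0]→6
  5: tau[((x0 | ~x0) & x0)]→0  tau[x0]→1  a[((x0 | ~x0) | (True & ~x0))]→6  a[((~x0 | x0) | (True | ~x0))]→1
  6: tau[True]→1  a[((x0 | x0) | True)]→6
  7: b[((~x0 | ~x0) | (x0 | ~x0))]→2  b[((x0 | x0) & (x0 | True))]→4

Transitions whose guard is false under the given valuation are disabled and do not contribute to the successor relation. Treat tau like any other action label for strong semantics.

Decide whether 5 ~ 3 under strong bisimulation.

Compute ~ classes (split until stable):
  round 0: {{0,1,2,3,4,5,6,7}}
  round 1: {{0},{1},{2},{3,5},{4},{6},{7}}
stable after 2 split(s): 7 block(s)
5∈{3,5}, 3∈{3,5}

Answer: BISIMILAR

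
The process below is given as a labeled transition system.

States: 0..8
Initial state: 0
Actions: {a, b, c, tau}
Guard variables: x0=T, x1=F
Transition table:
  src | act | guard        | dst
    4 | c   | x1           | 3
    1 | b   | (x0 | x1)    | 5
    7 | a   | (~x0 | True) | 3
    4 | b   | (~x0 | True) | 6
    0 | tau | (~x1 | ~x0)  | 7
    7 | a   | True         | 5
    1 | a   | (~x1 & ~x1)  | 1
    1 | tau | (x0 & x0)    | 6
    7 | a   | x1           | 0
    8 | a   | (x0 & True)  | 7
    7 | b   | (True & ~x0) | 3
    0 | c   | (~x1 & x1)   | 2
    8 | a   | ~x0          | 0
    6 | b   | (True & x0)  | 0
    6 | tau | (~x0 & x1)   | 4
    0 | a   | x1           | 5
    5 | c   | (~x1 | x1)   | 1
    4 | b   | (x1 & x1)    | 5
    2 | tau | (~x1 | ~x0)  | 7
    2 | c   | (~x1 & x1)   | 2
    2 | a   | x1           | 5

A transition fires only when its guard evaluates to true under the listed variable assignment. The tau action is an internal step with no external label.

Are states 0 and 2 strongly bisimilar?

Answer: BISIMILAR

Working:
Refine partition for ~:
  π0 = {{0,1,2,3,4,5,6,7,8}}
  π1 = {{0,2},{1},{3},{4,6},{5},{7,8}}
  π2 = {{0,2},{1},{3},{4},{5},{6},{7},{8}}
8 equivalence class(es) (converged in 3)
[0]={0,2}  [2]={0,2}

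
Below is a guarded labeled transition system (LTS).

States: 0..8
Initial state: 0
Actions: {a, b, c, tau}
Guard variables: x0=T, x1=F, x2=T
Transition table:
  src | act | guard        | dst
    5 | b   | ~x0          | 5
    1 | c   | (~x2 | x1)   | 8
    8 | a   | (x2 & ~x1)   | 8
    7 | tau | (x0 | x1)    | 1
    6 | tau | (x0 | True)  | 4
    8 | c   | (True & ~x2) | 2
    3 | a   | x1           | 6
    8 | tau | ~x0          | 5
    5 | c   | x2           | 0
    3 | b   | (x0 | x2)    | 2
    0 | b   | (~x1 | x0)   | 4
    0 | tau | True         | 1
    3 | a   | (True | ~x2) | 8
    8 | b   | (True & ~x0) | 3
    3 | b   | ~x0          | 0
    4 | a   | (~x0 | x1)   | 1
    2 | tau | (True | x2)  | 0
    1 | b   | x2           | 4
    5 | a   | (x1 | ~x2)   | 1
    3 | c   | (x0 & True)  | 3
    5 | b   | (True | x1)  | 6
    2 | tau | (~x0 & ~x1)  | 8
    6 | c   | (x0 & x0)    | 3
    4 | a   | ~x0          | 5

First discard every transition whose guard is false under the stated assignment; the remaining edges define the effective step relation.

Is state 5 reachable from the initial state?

13 transition(s) survive guard evaluation.
L0 = {0}
L1 = {1,4}  total {0,1,4}
R = {0,1,4}

Answer: UNREACHABLE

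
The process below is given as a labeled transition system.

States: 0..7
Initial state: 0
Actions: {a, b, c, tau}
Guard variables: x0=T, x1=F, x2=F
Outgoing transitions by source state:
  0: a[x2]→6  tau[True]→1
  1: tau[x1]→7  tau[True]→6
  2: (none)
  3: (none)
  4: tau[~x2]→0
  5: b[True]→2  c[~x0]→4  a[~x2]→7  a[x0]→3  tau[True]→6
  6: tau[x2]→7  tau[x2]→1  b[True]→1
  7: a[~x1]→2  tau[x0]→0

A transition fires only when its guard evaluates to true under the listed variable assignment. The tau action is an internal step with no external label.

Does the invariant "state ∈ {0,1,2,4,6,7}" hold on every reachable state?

Answer: INVARIANT HOLDS

Analysis:
Safe = {0,1,2,4,6,7}
Reach set: {0,1,6}
  0: ok
  1: ok
  6: ok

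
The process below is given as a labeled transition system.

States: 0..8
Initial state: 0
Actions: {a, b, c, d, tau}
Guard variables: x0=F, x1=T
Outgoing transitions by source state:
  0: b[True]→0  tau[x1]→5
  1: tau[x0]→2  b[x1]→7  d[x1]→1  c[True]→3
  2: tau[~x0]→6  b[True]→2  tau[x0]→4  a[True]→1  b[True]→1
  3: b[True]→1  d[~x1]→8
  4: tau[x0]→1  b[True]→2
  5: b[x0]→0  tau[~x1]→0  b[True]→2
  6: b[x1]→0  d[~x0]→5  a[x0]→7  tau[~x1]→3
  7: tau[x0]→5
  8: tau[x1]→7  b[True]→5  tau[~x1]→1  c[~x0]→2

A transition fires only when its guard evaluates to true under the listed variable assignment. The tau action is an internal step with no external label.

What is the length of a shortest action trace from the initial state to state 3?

Layered search for 3:
  Layer 0: {0}
  Layer 1: {5}
  Layer 2: {2}
  Layer 3: {1,6}
  Layer 4: {3,7}
3 enters at depth 4; path tau·b·a·c

Answer: 4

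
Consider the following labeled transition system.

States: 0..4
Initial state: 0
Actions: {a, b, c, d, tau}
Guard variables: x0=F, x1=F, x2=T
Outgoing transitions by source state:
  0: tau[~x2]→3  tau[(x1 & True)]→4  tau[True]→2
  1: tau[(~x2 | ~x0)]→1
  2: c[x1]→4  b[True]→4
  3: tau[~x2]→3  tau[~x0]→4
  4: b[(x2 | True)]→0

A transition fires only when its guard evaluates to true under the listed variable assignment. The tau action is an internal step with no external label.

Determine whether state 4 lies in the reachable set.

Answer: REACHABLE

Trace:
After dropping false guards: 5 live edges.
L0 = {0}
L1 = {2}  total {0,2}
L2 = {4}  total {0,2,4}
Reach set: {0,2,4}
trace reaching 4: tau·b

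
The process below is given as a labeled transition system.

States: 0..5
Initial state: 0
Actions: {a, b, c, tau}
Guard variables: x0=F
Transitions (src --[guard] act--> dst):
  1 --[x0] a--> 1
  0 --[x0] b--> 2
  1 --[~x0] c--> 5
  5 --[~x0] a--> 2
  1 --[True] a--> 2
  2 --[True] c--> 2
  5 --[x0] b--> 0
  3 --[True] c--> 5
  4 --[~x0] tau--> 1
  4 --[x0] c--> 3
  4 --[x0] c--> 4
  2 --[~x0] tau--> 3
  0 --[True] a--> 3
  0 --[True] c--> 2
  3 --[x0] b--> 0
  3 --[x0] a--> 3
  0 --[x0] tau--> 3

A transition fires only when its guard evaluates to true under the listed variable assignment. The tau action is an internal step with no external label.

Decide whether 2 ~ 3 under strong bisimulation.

Compute ~ classes (split until stable):
  round 0: {{0,1,2,3,4,5}}
  round 1: {{0,1},{2},{3},{4},{5}}
  round 2: {{0},{1},{2},{3},{4},{5}}
6 equivalence class(es) (converged in 3)
class of 2: {2}; class of 3: {3}

Answer: NOT BISIMILAR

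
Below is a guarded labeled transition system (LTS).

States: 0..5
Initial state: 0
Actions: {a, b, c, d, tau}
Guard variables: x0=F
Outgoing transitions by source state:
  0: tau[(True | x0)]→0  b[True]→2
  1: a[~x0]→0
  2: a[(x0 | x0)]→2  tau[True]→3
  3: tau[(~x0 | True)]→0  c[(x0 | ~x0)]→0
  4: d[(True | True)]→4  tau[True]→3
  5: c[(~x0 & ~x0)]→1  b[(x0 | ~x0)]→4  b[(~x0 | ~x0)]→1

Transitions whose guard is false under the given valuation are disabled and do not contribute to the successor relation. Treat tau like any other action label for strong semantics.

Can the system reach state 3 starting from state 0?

11 transition(s) survive guard evaluation.
L0 = {0}
L1 = {2}  total {0,2}
L2 = {3}  total {0,2,3}
R = {0,2,3}
witness 3: b·tau

Answer: REACHABLE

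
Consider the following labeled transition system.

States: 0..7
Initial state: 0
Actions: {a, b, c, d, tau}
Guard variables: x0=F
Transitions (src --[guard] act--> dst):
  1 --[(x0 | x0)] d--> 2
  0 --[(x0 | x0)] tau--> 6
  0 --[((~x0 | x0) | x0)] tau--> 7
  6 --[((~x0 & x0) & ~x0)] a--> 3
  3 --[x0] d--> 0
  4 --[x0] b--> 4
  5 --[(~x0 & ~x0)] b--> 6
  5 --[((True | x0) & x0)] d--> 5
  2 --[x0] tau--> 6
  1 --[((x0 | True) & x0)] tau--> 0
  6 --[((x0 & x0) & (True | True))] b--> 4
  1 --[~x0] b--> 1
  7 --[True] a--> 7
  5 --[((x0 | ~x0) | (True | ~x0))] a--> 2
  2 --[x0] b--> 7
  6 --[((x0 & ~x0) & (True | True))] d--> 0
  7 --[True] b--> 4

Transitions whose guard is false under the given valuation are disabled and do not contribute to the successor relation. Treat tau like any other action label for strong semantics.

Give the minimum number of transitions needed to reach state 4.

Breadth-first toward 4:
  L0 = {0}
  L1 = {7}
  L2 = {4}
depth(4)=2, e.g. tau·b

Answer: 2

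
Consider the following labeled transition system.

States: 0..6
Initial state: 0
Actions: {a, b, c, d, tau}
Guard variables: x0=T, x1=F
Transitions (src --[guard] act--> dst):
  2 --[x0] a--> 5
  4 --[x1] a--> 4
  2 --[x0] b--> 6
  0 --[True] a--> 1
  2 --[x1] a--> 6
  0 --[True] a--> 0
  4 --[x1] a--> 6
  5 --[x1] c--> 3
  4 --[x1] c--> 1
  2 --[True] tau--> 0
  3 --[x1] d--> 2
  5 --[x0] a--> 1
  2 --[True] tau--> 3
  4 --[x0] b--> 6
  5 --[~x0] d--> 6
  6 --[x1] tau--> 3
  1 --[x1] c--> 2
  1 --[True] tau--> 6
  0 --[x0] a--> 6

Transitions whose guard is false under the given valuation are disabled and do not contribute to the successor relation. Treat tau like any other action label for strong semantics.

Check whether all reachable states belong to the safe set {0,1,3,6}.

Inv-set: {0,1,3,6}
R = {0,1,6}
  0: ✓
  1: ✓
  6: ✓

Answer: INVARIANT HOLDS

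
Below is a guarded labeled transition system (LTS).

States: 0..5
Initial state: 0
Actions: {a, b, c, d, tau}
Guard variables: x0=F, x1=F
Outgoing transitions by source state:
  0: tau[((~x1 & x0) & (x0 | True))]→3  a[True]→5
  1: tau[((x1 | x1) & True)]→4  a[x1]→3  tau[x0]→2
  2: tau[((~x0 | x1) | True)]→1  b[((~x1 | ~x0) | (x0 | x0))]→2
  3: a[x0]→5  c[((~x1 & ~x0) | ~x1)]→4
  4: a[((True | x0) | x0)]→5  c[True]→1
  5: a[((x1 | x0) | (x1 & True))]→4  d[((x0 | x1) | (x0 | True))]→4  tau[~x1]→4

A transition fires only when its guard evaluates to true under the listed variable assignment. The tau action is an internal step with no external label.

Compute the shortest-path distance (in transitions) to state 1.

Answer: 3

Analysis:
Layered search for 1:
  depth 0: {0}
  depth 1: {5}
  depth 2: {4}
  depth 3: {1}
1 enters at depth 3; path a·d·c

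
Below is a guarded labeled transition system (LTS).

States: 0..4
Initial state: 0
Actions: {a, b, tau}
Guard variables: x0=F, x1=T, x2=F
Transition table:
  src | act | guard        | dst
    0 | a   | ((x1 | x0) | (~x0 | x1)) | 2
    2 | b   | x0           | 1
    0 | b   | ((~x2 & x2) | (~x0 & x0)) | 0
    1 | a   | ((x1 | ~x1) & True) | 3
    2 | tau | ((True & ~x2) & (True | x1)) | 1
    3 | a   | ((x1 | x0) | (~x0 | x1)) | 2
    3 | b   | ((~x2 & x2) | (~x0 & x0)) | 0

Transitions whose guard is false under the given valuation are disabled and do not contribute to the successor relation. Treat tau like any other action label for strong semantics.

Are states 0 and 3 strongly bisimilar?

Refine partition for ~:
  π0 = {{0,1,2,3,4}}
  π1 = {{0,1,3},{2},{4}}
  π2 = {{0,3},{1},{2},{4}}
4 equivalence class(es) (converged in 3)
[0]={0,3}  [3]={0,3}

Answer: BISIMILAR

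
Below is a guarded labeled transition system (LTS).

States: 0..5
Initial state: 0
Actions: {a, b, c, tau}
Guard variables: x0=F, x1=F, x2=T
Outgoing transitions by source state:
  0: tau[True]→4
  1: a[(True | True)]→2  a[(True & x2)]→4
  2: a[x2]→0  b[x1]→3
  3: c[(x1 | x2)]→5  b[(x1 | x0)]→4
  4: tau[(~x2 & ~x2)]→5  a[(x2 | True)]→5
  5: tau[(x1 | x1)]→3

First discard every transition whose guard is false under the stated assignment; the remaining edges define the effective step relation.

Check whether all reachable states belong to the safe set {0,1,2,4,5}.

Safe = {0,1,2,4,5}
R = {0,4,5}
  0: ✓
  4: ✓
  5: ✓

Answer: INVARIANT HOLDS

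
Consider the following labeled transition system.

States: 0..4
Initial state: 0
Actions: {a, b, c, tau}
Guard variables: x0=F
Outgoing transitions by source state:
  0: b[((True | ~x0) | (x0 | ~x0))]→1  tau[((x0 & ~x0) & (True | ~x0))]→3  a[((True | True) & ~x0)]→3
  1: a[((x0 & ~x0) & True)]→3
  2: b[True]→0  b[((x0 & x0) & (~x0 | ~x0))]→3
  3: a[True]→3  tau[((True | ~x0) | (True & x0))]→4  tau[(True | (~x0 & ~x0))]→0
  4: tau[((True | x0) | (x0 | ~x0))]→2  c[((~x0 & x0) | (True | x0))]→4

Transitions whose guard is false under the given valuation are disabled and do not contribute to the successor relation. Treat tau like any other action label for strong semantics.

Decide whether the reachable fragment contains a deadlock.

Answer: DEADLOCK at state 1

Analysis:
R = {0,1,2,3,4}
  0: a→3  b→1  [deg 2]
  1: ∅  [STUCK]
  2: b→0  [deg 1]
  3: a→3  tau→0  tau→4  [deg 3]
  4: c→4  tau→2  [deg 2]
Path to 1: b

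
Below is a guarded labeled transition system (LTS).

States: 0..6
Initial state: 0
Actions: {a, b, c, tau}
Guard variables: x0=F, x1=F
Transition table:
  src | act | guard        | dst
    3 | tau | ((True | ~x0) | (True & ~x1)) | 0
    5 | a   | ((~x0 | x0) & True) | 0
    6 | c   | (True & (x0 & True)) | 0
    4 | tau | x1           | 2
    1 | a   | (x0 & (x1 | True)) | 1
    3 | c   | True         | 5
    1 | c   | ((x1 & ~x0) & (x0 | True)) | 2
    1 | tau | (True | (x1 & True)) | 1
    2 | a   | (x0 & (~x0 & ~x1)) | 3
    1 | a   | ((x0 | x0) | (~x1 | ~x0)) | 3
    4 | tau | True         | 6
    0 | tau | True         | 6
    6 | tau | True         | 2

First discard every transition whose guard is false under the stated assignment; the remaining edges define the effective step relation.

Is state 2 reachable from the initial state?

Answer: REACHABLE

Trace:
Guard filter leaves 8 enabled edge(s).
depth 0: {0}
depth 1: {6}  now seen {0,6}
depth 2: {2}  now seen {0,2,6}
Reachable = {0,2,6}
Path to 2: tau·tau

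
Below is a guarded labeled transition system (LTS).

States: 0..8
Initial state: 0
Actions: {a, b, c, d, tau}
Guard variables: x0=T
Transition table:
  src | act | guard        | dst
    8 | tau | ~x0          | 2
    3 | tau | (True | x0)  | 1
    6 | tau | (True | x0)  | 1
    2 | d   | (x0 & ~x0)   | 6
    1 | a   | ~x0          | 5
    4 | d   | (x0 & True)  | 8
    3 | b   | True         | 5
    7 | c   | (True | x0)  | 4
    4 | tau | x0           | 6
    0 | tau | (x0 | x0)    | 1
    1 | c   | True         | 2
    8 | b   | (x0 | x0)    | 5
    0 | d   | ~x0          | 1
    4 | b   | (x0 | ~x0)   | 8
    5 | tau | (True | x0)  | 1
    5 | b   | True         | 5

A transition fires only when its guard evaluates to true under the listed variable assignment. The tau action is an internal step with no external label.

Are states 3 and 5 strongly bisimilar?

Answer: BISIMILAR

Trace:
Refine partition for ~:
  P[0] = {{0,1,2,3,4,5,6,7,8}}
  P[1] = {{0,6},{1,7},{2},{3,5},{4},{8}}
  P[2] = {{0,6},{1},{2},{3,5},{4},{7},{8}}
Fixed point at round 3; 7 class(es).
[3]={3,5}  [5]={3,5}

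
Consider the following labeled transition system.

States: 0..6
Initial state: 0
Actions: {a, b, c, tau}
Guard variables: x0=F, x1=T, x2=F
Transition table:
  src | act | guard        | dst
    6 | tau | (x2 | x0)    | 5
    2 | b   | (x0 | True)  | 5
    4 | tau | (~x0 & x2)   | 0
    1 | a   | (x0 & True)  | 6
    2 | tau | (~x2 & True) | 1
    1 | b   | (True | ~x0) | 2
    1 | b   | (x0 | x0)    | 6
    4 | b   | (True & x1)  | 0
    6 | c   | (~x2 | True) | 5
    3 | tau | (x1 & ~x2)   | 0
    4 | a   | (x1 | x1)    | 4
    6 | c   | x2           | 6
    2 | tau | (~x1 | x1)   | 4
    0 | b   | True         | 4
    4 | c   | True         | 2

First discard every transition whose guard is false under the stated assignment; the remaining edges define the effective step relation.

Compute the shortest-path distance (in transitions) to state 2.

Answer: 2

Analysis:
Breadth-first toward 2:
  depth 0: {0}
  depth 1: {4}
  depth 2: {2}
2 enters at depth 2; path b·c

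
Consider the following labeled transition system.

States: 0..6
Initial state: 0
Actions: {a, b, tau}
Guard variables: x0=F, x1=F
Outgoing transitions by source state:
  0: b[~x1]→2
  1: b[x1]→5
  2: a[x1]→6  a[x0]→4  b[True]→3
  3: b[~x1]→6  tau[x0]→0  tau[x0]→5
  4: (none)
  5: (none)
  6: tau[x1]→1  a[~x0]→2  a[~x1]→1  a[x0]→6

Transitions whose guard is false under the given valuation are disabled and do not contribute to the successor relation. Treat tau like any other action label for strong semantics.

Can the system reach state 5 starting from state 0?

After dropping false guards: 5 live edges.
L0 = {0}
L1 = {2}  now seen {0,2}
L2 = {3}  now seen {0,2,3}
L3 = {6}  now seen {0,2,3,6}
L4 = {1}  now seen {0,1,2,3,6}
Reach set: {0,1,2,3,6}

Answer: UNREACHABLE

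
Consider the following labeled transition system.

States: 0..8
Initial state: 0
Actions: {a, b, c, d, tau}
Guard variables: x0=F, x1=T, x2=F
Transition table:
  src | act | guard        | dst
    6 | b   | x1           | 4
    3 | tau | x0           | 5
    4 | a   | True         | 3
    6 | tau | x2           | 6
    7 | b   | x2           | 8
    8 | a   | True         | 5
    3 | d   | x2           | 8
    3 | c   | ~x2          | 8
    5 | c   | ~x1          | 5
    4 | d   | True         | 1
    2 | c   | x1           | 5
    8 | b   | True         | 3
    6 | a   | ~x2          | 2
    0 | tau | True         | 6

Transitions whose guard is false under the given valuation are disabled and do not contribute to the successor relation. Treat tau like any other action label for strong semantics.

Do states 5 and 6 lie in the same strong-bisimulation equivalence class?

Answer: NOT BISIMILAR

Analysis:
Compute ~ classes (split until stable):
  round 0: {{0,1,2,3,4,5,6,7,8}}
  round 1: {{0},{1,5,7},{2,3},{4},{6,8}}
  round 2: {{0},{1,5,7},{2},{3},{4},{6},{8}}
7 equivalence class(es) (converged in 3)
5∈{1,5,7}, 6∈{6}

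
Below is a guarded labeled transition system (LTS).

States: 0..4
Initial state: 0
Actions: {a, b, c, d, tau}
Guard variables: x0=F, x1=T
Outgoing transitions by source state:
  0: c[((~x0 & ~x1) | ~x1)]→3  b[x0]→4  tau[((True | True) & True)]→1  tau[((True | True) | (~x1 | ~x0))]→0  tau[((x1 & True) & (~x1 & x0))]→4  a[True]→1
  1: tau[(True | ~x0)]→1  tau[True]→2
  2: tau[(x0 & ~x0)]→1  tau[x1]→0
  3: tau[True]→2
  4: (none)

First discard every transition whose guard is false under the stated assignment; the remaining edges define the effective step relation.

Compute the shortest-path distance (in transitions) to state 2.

Breadth-first toward 2:
  depth 0: {0}
  depth 1: {1}
  depth 2: {2}
first hit 2 at d=2 via a·tau

Answer: 2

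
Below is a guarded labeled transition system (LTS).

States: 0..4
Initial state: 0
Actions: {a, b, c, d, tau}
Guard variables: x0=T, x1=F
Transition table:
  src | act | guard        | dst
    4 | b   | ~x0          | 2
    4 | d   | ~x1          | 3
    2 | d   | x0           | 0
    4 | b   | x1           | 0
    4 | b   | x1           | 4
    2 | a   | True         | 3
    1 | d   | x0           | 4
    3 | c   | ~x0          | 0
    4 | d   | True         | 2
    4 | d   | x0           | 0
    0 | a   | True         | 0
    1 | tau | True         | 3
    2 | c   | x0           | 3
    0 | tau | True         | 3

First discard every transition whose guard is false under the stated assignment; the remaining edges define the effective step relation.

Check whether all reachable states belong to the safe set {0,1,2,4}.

Allowed set {0,1,2,4}
R = {0,3}
  0: ok
  3: VIOLATES
witness against invariant: tau → 3

Answer: INVARIANT VIOLATED at state 3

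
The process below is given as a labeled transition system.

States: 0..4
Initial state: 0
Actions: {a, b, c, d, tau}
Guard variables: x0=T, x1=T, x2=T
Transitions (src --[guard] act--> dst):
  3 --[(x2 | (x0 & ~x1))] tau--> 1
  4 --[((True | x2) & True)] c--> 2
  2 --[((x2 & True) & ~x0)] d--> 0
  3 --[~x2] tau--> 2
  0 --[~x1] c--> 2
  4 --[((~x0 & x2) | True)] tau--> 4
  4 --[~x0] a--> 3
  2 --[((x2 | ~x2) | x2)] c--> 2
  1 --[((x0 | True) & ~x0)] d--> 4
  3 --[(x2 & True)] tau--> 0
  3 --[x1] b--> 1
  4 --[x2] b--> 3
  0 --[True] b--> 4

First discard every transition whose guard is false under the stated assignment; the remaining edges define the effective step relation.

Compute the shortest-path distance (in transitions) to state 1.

Answer: 3

Trace:
BFS to 1:
  L0 = {0}
  L1 = {4}
  L2 = {2,3}
  L3 = {1}
1 enters at depth 3; path b·b·b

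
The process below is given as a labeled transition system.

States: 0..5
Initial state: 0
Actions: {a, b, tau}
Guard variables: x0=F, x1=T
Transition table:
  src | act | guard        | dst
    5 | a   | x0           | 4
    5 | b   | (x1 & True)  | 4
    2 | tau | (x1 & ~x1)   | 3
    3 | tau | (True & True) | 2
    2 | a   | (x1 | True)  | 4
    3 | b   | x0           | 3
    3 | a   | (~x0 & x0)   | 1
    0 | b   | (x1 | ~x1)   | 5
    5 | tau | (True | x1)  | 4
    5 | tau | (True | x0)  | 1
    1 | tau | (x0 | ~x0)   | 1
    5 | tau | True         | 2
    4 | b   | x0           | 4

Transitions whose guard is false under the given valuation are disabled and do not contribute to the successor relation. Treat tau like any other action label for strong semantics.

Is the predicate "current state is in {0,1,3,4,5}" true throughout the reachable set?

Answer: INVARIANT VIOLATED at state 2

Analysis:
Allowed set {0,1,3,4,5}
Reachable = {0,1,2,4,5}
  0: safe
  1: safe
  2: VIOLATES
  4: safe
  5: safe
witness against invariant: b·tau → 2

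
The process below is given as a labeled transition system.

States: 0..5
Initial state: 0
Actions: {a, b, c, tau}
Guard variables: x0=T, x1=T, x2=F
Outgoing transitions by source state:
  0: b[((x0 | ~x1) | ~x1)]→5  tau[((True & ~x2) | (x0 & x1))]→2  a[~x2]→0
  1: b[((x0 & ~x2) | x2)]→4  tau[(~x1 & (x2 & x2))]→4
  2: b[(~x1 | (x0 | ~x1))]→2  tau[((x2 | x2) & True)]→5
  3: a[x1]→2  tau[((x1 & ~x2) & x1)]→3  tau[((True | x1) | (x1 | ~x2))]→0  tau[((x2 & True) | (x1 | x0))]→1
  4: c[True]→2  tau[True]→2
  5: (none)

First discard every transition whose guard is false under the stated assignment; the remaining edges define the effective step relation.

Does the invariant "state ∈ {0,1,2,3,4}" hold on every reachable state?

Answer: INVARIANT VIOLATED at state 5

Trace:
Allowed set {0,1,2,3,4}
Reach set: {0,2,5}
  0: ok
  2: ok
  5: ✗ unsafe
counterexample path to 5: b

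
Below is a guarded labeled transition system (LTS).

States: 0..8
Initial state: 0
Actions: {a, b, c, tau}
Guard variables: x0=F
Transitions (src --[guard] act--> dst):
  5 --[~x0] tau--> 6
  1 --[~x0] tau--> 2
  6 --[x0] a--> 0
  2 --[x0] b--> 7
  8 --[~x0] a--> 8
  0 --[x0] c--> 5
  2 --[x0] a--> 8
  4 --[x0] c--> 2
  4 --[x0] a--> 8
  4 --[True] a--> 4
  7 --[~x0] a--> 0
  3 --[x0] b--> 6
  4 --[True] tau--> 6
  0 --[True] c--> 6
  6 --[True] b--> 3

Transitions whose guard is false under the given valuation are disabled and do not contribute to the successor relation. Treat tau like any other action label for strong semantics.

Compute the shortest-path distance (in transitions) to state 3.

Layered search for 3:
  depth 0: {0}
  depth 1: {6}
  depth 2: {3}
3 enters at depth 2; path c·b

Answer: 2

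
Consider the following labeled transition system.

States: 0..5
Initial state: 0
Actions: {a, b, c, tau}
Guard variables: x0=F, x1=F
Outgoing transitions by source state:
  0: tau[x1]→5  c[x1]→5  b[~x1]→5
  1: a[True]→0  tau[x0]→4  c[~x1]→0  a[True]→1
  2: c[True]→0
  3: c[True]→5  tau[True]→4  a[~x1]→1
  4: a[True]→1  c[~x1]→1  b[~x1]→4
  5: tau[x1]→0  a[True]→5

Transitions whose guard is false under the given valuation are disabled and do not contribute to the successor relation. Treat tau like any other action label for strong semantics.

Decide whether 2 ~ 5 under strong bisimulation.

Answer: NOT BISIMILAR

Working:
Compute ~ classes (split until stable):
  P[0] = {{0,1,2,3,4,5}}
  P[1] = {{0},{1},{2},{3},{4},{5}}
Fixed point at round 2; 6 class(es).
2∈{2}, 5∈{5}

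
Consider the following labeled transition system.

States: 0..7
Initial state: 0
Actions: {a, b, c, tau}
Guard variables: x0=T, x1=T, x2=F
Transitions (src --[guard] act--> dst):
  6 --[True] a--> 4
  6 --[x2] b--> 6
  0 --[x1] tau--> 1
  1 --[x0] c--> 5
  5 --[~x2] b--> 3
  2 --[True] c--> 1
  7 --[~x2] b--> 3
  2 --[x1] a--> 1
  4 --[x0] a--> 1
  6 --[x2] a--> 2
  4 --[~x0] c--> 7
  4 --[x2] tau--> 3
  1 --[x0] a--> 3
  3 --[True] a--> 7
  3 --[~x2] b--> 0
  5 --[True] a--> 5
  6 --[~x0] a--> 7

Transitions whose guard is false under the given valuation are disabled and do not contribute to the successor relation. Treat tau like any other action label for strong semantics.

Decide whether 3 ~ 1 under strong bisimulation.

Compute ~ classes (split until stable):
  round 0: {{0,1,2,3,4,5,6,7}}
  round 1: {{0},{1,2},{3,5},{4,6},{7}}
  round 2: {{0},{1},{2},{3},{4},{5},{6},{7}}
stable after 3 split(s): 8 block(s)
class of 3: {3}; class of 1: {1}

Answer: NOT BISIMILAR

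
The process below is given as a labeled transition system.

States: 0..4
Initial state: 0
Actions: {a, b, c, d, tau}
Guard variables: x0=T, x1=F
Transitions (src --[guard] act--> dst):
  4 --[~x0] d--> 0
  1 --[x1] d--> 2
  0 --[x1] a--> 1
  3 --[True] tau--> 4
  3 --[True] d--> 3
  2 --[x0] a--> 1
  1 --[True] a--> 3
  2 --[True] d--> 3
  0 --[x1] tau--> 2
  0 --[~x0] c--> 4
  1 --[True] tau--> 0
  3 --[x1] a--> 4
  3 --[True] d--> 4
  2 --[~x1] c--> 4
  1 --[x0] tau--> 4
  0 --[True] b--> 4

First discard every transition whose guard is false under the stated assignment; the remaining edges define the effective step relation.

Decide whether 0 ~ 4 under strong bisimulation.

Answer: NOT BISIMILAR

Trace:
Bisimulation quotient by refinement:
  round 0: {{0,1,2,3,4}}
  round 1: {{0},{1},{2},{3},{4}}
5 equivalence class(es) (converged in 2)
class of 0: {0}; class of 4: {4}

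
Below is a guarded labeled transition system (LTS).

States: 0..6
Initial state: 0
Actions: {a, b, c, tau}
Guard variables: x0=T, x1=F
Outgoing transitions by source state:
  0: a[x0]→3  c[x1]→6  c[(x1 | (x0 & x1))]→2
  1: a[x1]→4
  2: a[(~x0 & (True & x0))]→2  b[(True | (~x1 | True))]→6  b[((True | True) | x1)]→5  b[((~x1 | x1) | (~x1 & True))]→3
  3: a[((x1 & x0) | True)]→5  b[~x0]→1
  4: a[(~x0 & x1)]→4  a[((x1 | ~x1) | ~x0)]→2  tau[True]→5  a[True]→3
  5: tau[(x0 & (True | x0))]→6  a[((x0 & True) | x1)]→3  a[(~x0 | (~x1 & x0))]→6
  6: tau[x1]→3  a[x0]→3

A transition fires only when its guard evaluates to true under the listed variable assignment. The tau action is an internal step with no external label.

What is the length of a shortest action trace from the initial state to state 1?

Answer: UNREACHABLE

Working:
BFS to 1:
  Layer 0: {0}
  Layer 1: {3}
  Layer 2: {5}
  Layer 3: {6}
1 never appears.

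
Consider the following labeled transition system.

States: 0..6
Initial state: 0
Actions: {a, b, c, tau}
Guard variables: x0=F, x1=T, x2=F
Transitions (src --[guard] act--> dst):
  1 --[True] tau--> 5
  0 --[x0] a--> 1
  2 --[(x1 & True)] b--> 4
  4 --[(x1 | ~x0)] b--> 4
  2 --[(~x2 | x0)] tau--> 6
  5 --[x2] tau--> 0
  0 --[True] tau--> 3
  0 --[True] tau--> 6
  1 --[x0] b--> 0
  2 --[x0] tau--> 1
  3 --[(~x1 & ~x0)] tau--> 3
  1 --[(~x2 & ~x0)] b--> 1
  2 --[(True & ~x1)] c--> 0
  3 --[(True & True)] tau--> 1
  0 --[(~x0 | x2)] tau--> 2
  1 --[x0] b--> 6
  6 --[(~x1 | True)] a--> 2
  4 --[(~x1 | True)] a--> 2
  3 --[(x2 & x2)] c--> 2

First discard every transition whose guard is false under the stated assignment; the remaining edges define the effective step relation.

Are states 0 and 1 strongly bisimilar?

Compute ~ classes (split until stable):
  P[0] = {{0,1,2,3,4,5,6}}
  P[1] = {{0,3},{1,2},{4},{5},{6}}
  P[2] = {{0},{1},{2},{3},{4},{5},{6}}
Fixed point at round 3; 7 class(es).
[0]={0}  [1]={1}

Answer: NOT BISIMILAR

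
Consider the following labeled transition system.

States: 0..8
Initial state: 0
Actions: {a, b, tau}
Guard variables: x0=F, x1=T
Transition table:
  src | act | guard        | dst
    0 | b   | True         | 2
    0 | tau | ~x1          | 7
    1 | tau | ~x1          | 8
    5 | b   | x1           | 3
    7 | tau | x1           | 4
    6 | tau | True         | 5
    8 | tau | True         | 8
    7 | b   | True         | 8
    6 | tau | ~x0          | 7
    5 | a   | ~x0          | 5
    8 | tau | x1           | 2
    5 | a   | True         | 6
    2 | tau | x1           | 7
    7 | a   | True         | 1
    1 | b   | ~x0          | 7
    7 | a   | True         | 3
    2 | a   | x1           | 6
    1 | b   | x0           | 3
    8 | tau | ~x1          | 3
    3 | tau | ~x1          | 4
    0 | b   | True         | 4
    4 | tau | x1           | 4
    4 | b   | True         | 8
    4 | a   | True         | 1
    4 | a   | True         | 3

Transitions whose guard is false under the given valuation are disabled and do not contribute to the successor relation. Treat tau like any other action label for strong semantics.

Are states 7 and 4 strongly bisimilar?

Compute ~ classes (split until stable):
  P[0] = {{0,1,2,3,4,5,6,7,8}}
  P[1] = {{0,1},{2},{3},{4,7},{5},{6,8}}
  P[2] = {{0},{1},{2},{3},{4,7},{5},{6},{8}}
8 equivalence class(es) (converged in 3)
[7]={4,7}  [4]={4,7}

Answer: BISIMILAR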